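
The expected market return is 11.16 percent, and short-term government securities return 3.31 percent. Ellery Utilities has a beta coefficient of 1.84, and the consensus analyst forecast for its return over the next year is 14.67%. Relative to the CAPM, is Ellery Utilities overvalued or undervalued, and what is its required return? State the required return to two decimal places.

Overvalued; required return 17.75%

MRP = 11.16% − 3.31% = 7.85%
Required return = R_f + β·MRP = 3.31% + 1.84 × 7.85% = 17.75%
Forecast 14.67% < required 17.75% → the stock plots below the SML → overvalued.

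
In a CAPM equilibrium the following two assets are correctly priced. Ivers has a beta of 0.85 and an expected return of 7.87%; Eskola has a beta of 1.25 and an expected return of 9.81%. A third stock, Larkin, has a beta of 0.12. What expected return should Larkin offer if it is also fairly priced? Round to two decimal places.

MRP (SML slope) = (9.81% − 7.87%) / (1.25 − 0.85) = 1.94% / 0.40 = 4.8500%
R_f (intercept) = 7.87% − 0.85 × 4.8500% = 3.7475%
E(R_Larkin) = R_f + β × MRP = 3.7475% + 0.12 × 4.8500% = 4.33%

4.33%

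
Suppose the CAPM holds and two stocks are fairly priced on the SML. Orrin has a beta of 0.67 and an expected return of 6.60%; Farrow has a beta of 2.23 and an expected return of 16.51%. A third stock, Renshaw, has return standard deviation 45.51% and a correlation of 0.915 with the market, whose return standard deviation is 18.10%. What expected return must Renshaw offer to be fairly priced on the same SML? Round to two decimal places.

16.96%

MRP = (16.51% − 6.60%) / (2.23 − 0.67) = 6.3526%
R_f = 6.60% − 0.67 × 6.3526% = 2.3438%
β_Renshaw = ρ·σ_i/σ_m = 0.915 × 45.51 / 18.10 = 2.3006
E(R_Renshaw) = R_f + β × MRP = 2.3438% + 2.3006 × 6.3526% = 16.96%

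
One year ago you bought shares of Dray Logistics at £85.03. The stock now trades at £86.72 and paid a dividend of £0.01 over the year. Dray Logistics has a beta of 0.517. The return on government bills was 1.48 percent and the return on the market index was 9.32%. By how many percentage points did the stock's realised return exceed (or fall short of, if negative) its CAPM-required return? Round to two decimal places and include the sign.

-3.53%

Realised HPR = (P1 + D1 − P0) / P0 = (86.72 + 0.01 − 85.03) / 85.03 = 1.70 / 85.03 = 1.9993%
MRP = 9.32% − 1.48% = 7.84%
CAPM required = R_f + β·MRP = 1.48% + 0.517 × 7.84% = 5.53328%
α = realised − required = 1.9993% − 5.53328% = -3.53%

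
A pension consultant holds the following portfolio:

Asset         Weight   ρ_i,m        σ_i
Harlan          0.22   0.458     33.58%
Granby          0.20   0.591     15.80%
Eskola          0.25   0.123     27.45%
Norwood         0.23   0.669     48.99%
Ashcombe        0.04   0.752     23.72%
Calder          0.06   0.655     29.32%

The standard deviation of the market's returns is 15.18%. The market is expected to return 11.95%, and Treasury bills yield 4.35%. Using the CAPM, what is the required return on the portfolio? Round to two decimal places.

β_Harlan = 0.458 × 33.58% / 15.18% = 1.0132
β_Granby = 0.591 × 15.80% / 15.18% = 0.6151
β_Eskola = 0.123 × 27.45% / 15.18% = 0.2224
β_Norwood = 0.669 × 48.99% / 15.18% = 2.1590
β_Ashcombe = 0.752 × 23.72% / 15.18% = 1.1751
β_Calder = 0.655 × 29.32% / 15.18% = 1.2651
β_P = Σ w_i β_i = 0.22×1.0132 + 0.20×0.6151 + 0.25×0.2224 + 0.23×2.1590 + 0.04×1.1751 + 0.06×1.2651 = 1.0210
MRP = 11.95% − 4.35% = 7.60%
E(R_P) = R_f + β_P × MRP = 4.35% + 1.0210 × 7.60% = 12.11%

12.11%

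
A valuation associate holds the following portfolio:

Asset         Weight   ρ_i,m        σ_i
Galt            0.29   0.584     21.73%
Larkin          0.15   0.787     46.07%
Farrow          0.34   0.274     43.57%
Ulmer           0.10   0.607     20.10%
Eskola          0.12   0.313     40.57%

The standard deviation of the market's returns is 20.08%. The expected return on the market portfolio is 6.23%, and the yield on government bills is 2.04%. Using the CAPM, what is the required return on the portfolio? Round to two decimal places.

β_Galt = 0.584 × 21.73% / 20.08% = 0.6320
β_Larkin = 0.787 × 46.07% / 20.08% = 1.8056
β_Farrow = 0.274 × 43.57% / 20.08% = 0.5945
β_Ulmer = 0.607 × 20.10% / 20.08% = 0.6076
β_Eskola = 0.313 × 40.57% / 20.08% = 0.6324
β_P = Σ w_i β_i = 0.29×0.6320 + 0.15×1.8056 + 0.34×0.5945 + 0.10×0.6076 + 0.12×0.6324 = 0.7929
MRP = 6.23% − 2.04% = 4.19%
E(R_P) = R_f + β_P × MRP = 2.04% + 0.7929 × 4.19% = 5.36%

5.36%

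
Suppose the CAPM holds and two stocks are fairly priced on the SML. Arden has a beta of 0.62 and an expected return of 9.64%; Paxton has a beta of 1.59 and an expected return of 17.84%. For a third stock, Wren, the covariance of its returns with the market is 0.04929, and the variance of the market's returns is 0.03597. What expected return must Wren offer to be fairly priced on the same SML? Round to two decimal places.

MRP = (17.84% − 9.64%) / (1.59 − 0.62) = 8.4536%
R_f = 9.64% − 0.62 × 8.4536% = 4.3988%
β_Wren = Cov / Var(R_m) = 0.04929 / 0.03597 = 1.3703
E(R_Wren) = R_f + β × MRP = 4.3988% + 1.3703 × 8.4536% = 15.98%

15.98%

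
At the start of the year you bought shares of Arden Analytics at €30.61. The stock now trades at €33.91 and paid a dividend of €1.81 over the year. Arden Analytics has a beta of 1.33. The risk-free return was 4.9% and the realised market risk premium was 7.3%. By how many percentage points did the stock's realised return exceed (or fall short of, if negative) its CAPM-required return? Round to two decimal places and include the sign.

Realised HPR = (P1 + D1 − P0) / P0 = (33.91 + 1.81 − 30.61) / 30.61 = 5.11 / 30.61 = 16.6939%
CAPM required = R_f + β·MRP = 4.9% + 1.33 × 7.3% = 14.6090%
α = realised − required = 16.6939% − 14.6090% = +2.08%

+2.08%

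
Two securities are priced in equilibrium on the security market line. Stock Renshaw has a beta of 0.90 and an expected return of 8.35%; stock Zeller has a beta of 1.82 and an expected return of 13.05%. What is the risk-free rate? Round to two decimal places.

Both satisfy E(R) = R_f + β·MRP, so the slope of the SML is
MRP = (13.05% − 8.35%) / (1.82 − 0.90) = 4.70% / 0.92 = 5.1087%
R_f = E(R_Renshaw) − β_Renshaw·MRP = 8.35% − 0.90 × 5.1087% = 3.7522%

3.75%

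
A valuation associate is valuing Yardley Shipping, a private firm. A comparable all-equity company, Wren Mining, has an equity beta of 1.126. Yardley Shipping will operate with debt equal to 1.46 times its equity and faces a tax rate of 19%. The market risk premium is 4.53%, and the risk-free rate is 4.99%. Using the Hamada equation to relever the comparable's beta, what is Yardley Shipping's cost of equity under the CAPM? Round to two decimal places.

β_L = β_U × [1 + (1 − t)(D/E)] = 1.126 × [1 + (1 − 0.19) × 1.46]
    = 1.126 × [1 + 0.81 × 1.46] = 1.126 × 2.1826 = 2.4576
E(R) = R_f + β_L × MRP = 4.99% + 2.4576 × 4.53% = 16.12%

16.12%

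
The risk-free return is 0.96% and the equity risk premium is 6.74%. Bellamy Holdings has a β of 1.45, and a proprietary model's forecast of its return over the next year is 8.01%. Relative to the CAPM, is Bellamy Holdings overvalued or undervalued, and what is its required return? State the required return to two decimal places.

Required return = R_f + β·MRP = 0.96% + 1.45 × 6.74% = 10.73%
Forecast 8.01% < required 10.73% → the stock plots below the SML → overvalued.

Overvalued; required return 10.73%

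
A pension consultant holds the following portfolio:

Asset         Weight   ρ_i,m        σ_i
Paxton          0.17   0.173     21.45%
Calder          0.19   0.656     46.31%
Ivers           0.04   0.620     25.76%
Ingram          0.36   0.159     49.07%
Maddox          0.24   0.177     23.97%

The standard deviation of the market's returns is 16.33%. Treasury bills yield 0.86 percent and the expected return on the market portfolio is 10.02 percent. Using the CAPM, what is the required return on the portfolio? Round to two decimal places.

β_Paxton = 0.173 × 21.45% / 16.33% = 0.2272
β_Calder = 0.656 × 46.31% / 16.33% = 1.8603
β_Ivers = 0.620 × 25.76% / 16.33% = 0.9780
β_Ingram = 0.159 × 49.07% / 16.33% = 0.4778
β_Maddox = 0.177 × 23.97% / 16.33% = 0.2598
β_P = Σ w_i β_i = 0.17×0.2272 + 0.19×1.8603 + 0.04×0.9780 + 0.36×0.4778 + 0.24×0.2598 = 0.6656
MRP = 10.02% − 0.86% = 9.16%
E(R_P) = R_f + β_P × MRP = 0.86% + 0.6656 × 9.16% = 6.96%

6.96%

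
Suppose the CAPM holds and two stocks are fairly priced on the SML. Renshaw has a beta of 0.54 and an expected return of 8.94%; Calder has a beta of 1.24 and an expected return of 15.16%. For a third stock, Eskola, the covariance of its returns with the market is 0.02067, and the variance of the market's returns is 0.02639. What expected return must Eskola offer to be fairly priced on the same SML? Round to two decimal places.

MRP = (15.16% − 8.94%) / (1.24 − 0.54) = 8.8857%
R_f = 8.94% − 0.54 × 8.8857% = 4.1417%
β_Eskola = Cov / Var(R_m) = 0.02067 / 0.02639 = 0.7833
E(R_Eskola) = R_f + β × MRP = 4.1417% + 0.7833 × 8.8857% = 11.10%

11.10%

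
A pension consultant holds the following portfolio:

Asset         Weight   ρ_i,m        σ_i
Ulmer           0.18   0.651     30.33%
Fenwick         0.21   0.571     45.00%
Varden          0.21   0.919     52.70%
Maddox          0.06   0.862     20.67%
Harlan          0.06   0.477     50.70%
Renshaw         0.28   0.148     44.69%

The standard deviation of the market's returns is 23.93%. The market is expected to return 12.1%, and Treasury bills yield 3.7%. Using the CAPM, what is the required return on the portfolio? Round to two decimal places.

11.95%

β_Ulmer = 0.651 × 30.33% / 23.93% = 0.8251
β_Fenwick = 0.571 × 45.00% / 23.93% = 1.0738
β_Varden = 0.919 × 52.70% / 23.93% = 2.0239
β_Maddox = 0.862 × 20.67% / 23.93% = 0.7446
β_Harlan = 0.477 × 50.70% / 23.93% = 1.0106
β_Renshaw = 0.148 × 44.69% / 23.93% = 0.2764
β_P = Σ w_i β_i = 0.18×0.8251 + 0.21×1.0738 + 0.21×2.0239 + 0.06×0.7446 + 0.06×1.0106 + 0.28×0.2764 = 0.9817
MRP = 12.1% − 3.7% = 8.40%
E(R_P) = R_f + β_P × MRP = 3.7% + 0.9817 × 8.4% = 11.95%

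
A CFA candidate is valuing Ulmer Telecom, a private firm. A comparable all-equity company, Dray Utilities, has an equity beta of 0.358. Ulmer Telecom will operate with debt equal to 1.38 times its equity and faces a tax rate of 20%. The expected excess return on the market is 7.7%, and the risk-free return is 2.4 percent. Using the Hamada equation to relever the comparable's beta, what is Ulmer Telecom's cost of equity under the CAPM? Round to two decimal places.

8.20%

β_L = β_U × [1 + (1 − t)(D/E)] = 0.358 × [1 + (1 − 0.20) × 1.38]
    = 0.358 × [1 + 0.80 × 1.38] = 0.358 × 2.1040 = 0.7532
E(R) = R_f + β_L × MRP = 2.4% + 0.7532 × 7.7% = 8.20%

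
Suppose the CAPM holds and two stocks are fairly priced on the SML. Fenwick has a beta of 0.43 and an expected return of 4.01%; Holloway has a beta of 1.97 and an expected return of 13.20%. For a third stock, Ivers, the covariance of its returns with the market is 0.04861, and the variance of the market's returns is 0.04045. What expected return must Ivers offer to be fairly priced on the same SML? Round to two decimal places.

MRP = (13.20% − 4.01%) / (1.97 − 0.43) = 5.9675%
R_f = 4.01% − 0.43 × 5.9675% = 1.4440%
β_Ivers = Cov / Var(R_m) = 0.04861 / 0.04045 = 1.2017
E(R_Ivers) = R_f + β × MRP = 1.4440% + 1.2017 × 5.9675% = 8.62%

8.62%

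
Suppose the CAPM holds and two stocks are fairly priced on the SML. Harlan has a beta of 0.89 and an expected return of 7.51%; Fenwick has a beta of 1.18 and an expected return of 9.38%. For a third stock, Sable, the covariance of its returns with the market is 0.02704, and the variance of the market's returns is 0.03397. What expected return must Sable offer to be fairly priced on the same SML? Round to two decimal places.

MRP = (9.38% − 7.51%) / (1.18 − 0.89) = 6.4483%
R_f = 7.51% − 0.89 × 6.4483% = 1.7710%
β_Sable = Cov / Var(R_m) = 0.02704 / 0.03397 = 0.7960
E(R_Sable) = R_f + β × MRP = 1.7710% + 0.7960 × 6.4483% = 6.90%

6.90%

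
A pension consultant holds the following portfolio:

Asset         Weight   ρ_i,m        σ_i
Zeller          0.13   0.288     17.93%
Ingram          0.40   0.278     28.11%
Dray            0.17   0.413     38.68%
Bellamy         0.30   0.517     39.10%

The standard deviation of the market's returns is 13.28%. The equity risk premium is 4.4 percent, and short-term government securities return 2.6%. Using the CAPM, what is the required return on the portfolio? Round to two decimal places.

β_Zeller = 0.288 × 17.93% / 13.28% = 0.3888
β_Ingram = 0.278 × 28.11% / 13.28% = 0.5884
β_Dray = 0.413 × 38.68% / 13.28% = 1.2029
β_Bellamy = 0.517 × 39.10% / 13.28% = 1.5222
β_P = Σ w_i β_i = 0.13×0.3888 + 0.40×0.5884 + 0.17×1.2029 + 0.30×1.5222 = 0.9471
E(R_P) = R_f + β_P × MRP = 2.6% + 0.9471 × 4.4% = 6.77%

6.77%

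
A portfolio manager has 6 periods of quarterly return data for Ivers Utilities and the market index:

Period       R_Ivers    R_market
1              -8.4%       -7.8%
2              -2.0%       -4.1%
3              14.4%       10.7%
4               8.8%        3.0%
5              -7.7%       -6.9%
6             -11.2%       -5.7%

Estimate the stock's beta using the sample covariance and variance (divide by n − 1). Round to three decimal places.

1.376

Mean R_i = (-8.4 − 2.0 + 14.4 + 8.8 − 7.7 − 11.2) / 6 = -1.0167%
Mean R_m = (-7.8 − 4.1 + 10.7 + 3.0 − 6.9 − 5.7) / 6 = -1.8000%
Σ(R_i − R̄_i)(R_m − R̄_m) = 360.1900  ⇒  Cov = 360.1900 / 5 = 72.0380
Σ(R_m − R̄_m)² = 261.8000  ⇒  Var(R_m) = 261.8000 / 5 = 52.3600
β = Cov / Var(R_m) = 72.0380 / 52.3600 = 1.3758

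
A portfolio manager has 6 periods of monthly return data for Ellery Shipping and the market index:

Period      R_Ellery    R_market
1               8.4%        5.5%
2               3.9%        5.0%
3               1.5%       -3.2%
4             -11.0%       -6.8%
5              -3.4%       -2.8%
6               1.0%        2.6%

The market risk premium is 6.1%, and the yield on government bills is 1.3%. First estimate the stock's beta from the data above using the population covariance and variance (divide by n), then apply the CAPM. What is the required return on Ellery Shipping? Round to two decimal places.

Mean R_i = (8.4 + 3.9 + 1.5 − 11.0 − 3.4 + 1.0) / 6 = 0.0667%
Mean R_m = (5.5 + 5.0 − 3.2 − 6.8 − 2.8 + 2.6) / 6 = 0.0500%
Σ(R_i − R̄_i)(R_m − R̄_m) = 147.8000  ⇒  Cov = 147.8000 / 6 = 24.6333
Σ(R_m − R̄_m)² = 126.3150  ⇒  Var(R_m) = 126.3150 / 6 = 21.0525
β = Cov / Var(R_m) = 24.6333 / 21.0525 = 1.1701
E(R) = R_f + β × MRP = 1.3% + 1.1701 × 6.1% = 8.44%

8.44%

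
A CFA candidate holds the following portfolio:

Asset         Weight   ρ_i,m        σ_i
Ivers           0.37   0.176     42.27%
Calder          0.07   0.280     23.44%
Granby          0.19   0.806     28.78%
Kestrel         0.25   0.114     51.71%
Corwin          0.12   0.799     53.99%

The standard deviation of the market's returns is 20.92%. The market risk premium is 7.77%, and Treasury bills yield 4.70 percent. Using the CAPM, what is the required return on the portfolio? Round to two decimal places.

β_Ivers = 0.176 × 42.27% / 20.92% = 0.3556
β_Calder = 0.280 × 23.44% / 20.92% = 0.3137
β_Granby = 0.806 × 28.78% / 20.92% = 1.1088
β_Kestrel = 0.114 × 51.71% / 20.92% = 0.2818
β_Corwin = 0.799 × 53.99% / 20.92% = 2.0620
β_P = Σ w_i β_i = 0.37×0.3556 + 0.07×0.3137 + 0.19×1.1088 + 0.25×0.2818 + 0.12×2.0620 = 0.6821
E(R_P) = R_f + β_P × MRP = 4.70% + 0.6821 × 7.77% = 10.00%

10.00%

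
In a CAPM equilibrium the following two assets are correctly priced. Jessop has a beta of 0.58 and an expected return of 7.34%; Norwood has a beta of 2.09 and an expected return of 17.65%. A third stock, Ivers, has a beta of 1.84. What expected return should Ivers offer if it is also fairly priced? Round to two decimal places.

MRP (SML slope) = (17.65% − 7.34%) / (2.09 − 0.58) = 10.31% / 1.51 = 6.8278%
R_f (intercept) = 7.34% − 0.58 × 6.8278% = 3.3799%
E(R_Ivers) = R_f + β × MRP = 3.3799% + 1.84 × 6.8278% = 15.94%

15.94%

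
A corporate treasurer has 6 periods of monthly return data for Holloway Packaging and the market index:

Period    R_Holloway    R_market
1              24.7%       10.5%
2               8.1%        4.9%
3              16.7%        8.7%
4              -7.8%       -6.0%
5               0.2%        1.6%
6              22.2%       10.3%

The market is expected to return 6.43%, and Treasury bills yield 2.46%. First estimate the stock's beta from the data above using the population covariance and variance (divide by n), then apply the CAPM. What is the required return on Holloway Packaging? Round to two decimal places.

Mean R_i = (24.7 + 8.1 + 16.7 − 7.8 + 0.2 + 22.2) / 6 = 10.6833%
Mean R_m = (10.5 + 4.9 + 8.7 − 6.0 + 1.6 + 10.3) / 6 = 5.0000%
Σ(R_i − R̄_i)(R_m − R̄_m) = 399.6100  ⇒  Cov = 399.6100 / 6 = 66.6017
Σ(R_m − R̄_m)² = 204.6000  ⇒  Var(R_m) = 204.6000 / 6 = 34.1000
β = Cov / Var(R_m) = 66.6017 / 34.1000 = 1.9531
MRP = 6.43% − 2.46% = 3.97%
E(R) = R_f + β × MRP = 2.46% + 1.9531 × 3.97% = 10.21%

10.21%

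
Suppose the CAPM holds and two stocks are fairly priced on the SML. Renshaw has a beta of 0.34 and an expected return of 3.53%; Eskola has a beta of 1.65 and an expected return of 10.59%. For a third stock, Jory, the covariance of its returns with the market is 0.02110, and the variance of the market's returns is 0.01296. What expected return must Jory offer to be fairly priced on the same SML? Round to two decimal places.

10.47%

MRP = (10.59% − 3.53%) / (1.65 − 0.34) = 5.3893%
R_f = 3.53% − 0.34 × 5.3893% = 1.6976%
β_Jory = Cov / Var(R_m) = 0.02110 / 0.01296 = 1.6281
E(R_Jory) = R_f + β × MRP = 1.6976% + 1.6281 × 5.3893% = 10.47%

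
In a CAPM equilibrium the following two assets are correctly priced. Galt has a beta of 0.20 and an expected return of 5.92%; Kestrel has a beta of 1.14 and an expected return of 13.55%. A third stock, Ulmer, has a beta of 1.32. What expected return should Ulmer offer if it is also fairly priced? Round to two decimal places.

MRP (SML slope) = (13.55% − 5.92%) / (1.14 − 0.20) = 7.63% / 0.94 = 8.1170%
R_f (intercept) = 5.92% − 0.20 × 8.1170% = 4.2966%
E(R_Ulmer) = R_f + β × MRP = 4.2966% + 1.32 × 8.1170% = 15.01%

15.01%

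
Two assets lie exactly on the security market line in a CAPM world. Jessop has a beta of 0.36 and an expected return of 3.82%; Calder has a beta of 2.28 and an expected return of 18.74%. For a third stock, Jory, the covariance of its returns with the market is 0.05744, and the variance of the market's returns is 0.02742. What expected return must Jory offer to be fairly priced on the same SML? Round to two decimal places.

17.30%

MRP = (18.74% − 3.82%) / (2.28 − 0.36) = 7.7708%
R_f = 3.82% − 0.36 × 7.7708% = 1.0225%
β_Jory = Cov / Var(R_m) = 0.05744 / 0.02742 = 2.0948
E(R_Jory) = R_f + β × MRP = 1.0225% + 2.0948 × 7.7708% = 17.30%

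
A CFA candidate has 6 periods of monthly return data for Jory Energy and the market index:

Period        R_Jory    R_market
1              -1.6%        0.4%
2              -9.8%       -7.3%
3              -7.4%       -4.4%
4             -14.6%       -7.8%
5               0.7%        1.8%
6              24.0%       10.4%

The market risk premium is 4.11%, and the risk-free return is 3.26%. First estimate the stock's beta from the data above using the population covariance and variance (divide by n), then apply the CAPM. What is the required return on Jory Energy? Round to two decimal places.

Mean R_i = (-1.6 − 9.8 − 7.4 − 14.6 + 0.7 + 24.0) / 6 = -1.4500%
Mean R_m = (0.4 − 7.3 − 4.4 − 7.8 + 1.8 + 10.4) / 6 = -1.1500%
Σ(R_i − R̄_i)(R_m − R̄_m) = 458.1950  ⇒  Cov = 458.1950 / 6 = 76.3658
Σ(R_m − R̄_m)² = 237.1150  ⇒  Var(R_m) = 237.1150 / 6 = 39.5192
β = Cov / Var(R_m) = 76.3658 / 39.5192 = 1.9324
E(R) = R_f + β × MRP = 3.26% + 1.9324 × 4.11% = 11.20%

11.20%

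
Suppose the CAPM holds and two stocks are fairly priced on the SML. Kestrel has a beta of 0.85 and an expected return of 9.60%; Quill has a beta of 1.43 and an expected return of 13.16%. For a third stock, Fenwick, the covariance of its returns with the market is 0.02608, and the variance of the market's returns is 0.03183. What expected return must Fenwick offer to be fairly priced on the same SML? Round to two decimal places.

MRP = (13.16% − 9.60%) / (1.43 − 0.85) = 6.1379%
R_f = 9.60% − 0.85 × 6.1379% = 4.3828%
β_Fenwick = Cov / Var(R_m) = 0.02608 / 0.03183 = 0.8194
E(R_Fenwick) = R_f + β × MRP = 4.3828% + 0.8194 × 6.1379% = 9.41%

9.41%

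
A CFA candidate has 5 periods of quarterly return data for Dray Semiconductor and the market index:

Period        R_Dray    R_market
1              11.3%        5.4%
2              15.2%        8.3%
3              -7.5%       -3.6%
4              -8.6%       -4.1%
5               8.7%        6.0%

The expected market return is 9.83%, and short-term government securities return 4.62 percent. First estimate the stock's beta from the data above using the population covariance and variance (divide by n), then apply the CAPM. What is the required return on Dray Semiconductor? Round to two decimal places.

14.49%

Mean R_i = (11.3 + 15.2 − 7.5 − 8.6 + 8.7) / 5 = 3.8200%
Mean R_m = (5.4 + 8.3 − 3.6 − 4.1 + 6.0) / 5 = 2.4000%
Σ(R_i − R̄_i)(R_m − R̄_m) = 255.8000  ⇒  Cov = 255.8000 / 5 = 51.1600
Σ(R_m − R̄_m)² = 135.0200  ⇒  Var(R_m) = 135.0200 / 5 = 27.0040
β = Cov / Var(R_m) = 51.1600 / 27.0040 = 1.8945
MRP = 9.83% − 4.62% = 5.21%
E(R) = R_f + β × MRP = 4.62% + 1.8945 × 5.21% = 14.49%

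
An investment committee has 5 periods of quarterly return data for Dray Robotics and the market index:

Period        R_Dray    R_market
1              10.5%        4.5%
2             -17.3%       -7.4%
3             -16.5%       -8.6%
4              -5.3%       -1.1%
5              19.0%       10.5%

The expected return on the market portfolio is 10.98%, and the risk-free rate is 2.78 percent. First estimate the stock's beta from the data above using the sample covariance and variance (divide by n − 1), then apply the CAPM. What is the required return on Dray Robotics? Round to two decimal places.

19.16%

Mean R_i = (10.5 − 17.3 − 16.5 − 5.3 + 19.0) / 5 = -1.9200%
Mean R_m = (4.5 − 7.4 − 8.6 − 1.1 + 10.5) / 5 = -0.4200%
Σ(R_i − R̄_i)(R_m − R̄_m) = 518.4680  ⇒  Cov = 518.4680 / 4 = 129.6170
Σ(R_m − R̄_m)² = 259.5480  ⇒  Var(R_m) = 259.5480 / 4 = 64.8870
β = Cov / Var(R_m) = 129.6170 / 64.8870 = 1.9976
MRP = 10.98% − 2.78% = 8.20%
E(R) = R_f + β × MRP = 2.78% + 1.9976 × 8.20% = 19.16%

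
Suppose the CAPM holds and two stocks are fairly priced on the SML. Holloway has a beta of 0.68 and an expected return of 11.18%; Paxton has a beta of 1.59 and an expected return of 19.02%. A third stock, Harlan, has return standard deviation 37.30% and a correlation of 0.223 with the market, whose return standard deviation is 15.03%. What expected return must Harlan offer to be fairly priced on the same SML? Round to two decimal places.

10.09%

MRP = (19.02% − 11.18%) / (1.59 − 0.68) = 8.6154%
R_f = 11.18% − 0.68 × 8.6154% = 5.3215%
β_Harlan = ρ·σ_i/σ_m = 0.223 × 37.30 / 15.03 = 0.5534
E(R_Harlan) = R_f + β × MRP = 5.3215% + 0.5534 × 8.6154% = 10.09%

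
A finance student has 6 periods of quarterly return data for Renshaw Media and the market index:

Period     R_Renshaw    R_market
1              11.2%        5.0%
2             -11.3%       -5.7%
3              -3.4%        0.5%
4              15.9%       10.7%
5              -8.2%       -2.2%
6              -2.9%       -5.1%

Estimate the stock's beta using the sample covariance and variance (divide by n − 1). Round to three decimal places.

1.594

Mean R_i = (11.2 − 11.3 − 3.4 + 15.9 − 8.2 − 2.9) / 6 = 0.2167%
Mean R_m = (5.0 − 5.7 + 0.5 + 10.7 − 2.2 − 5.1) / 6 = 0.5333%
Σ(R_i − R̄_i)(R_m − R̄_m) = 320.9767  ⇒  Cov = 320.9767 / 5 = 64.1953
Σ(R_m − R̄_m)² = 201.3733  ⇒  Var(R_m) = 201.3733 / 5 = 40.2747
β = Cov / Var(R_m) = 64.1953 / 40.2747 = 1.5939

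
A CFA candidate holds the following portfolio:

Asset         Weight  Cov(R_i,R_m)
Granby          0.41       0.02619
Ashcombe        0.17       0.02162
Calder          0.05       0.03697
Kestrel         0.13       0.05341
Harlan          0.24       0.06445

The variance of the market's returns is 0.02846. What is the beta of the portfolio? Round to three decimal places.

1.359

β_Granby = 0.02619 / 0.02846 = 0.9202
β_Ashcombe = 0.02162 / 0.02846 = 0.7597
β_Calder = 0.03697 / 0.02846 = 1.2990
β_Kestrel = 0.05341 / 0.02846 = 1.8767
β_Harlan = 0.06445 / 0.02846 = 2.2646
β_P = Σ w_i β_i = 0.41×0.9202 + 0.17×0.7597 + 0.05×1.2990 + 0.13×1.8767 + 0.24×2.2646 = 1.3589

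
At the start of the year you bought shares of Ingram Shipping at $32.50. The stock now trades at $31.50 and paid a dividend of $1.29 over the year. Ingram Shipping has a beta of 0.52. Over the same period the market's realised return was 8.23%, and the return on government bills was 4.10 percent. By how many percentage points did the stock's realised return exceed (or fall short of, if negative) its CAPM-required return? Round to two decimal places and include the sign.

Realised HPR = (P1 + D1 − P0) / P0 = (31.50 + 1.29 − 32.50) / 32.50 = 0.29 / 32.50 = 0.8923%
MRP = 8.23% − 4.10% = 4.13%
CAPM required = R_f + β·MRP = 4.10% + 0.52 × 4.13% = 6.2476%
α = realised − required = 0.8923% − 6.2476% = -5.36%

-5.36%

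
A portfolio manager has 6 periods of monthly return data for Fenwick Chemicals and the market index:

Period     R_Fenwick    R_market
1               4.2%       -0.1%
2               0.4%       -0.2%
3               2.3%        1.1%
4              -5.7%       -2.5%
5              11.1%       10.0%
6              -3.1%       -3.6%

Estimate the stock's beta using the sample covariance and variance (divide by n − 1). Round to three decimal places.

Mean R_i = (4.2 + 0.4 + 2.3 − 5.7 + 11.1 − 3.1) / 6 = 1.5333%
Mean R_m = (-0.1 − 0.2 + 1.1 − 2.5 + 10.0 − 3.6) / 6 = 0.7833%
Σ(R_i − R̄_i)(R_m − R̄_m) = 131.2333  ⇒  Cov = 131.2333 / 5 = 26.2467
Σ(R_m − R̄_m)² = 116.7883  ⇒  Var(R_m) = 116.7883 / 5 = 23.3577
β = Cov / Var(R_m) = 26.2467 / 23.3577 = 1.1237

1.124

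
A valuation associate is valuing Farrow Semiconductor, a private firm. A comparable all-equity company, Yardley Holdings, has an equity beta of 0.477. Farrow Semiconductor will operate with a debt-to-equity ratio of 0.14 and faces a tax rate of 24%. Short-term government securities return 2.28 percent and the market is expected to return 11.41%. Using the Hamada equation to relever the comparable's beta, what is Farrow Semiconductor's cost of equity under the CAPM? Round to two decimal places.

β_L = β_U × [1 + (1 − t)(D/E)] = 0.477 × [1 + (1 − 0.24) × 0.14]
    = 0.477 × [1 + 0.76 × 0.14] = 0.477 × 1.1064 = 0.5278
MRP = 11.41% − 2.28% = 9.13%
E(R) = R_f + β_L × MRP = 2.28% + 0.5278 × 9.13% = 7.10%

7.10%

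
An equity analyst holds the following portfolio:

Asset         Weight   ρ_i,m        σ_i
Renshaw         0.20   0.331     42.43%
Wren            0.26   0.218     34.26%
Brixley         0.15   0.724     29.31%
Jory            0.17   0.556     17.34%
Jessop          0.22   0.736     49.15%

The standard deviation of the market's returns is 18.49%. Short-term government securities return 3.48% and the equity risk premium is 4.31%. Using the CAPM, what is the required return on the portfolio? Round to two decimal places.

β_Renshaw = 0.331 × 42.43% / 18.49% = 0.7596
β_Wren = 0.218 × 34.26% / 18.49% = 0.4039
β_Brixley = 0.724 × 29.31% / 18.49% = 1.1477
β_Jory = 0.556 × 17.34% / 18.49% = 0.5214
β_Jessop = 0.736 × 49.15% / 18.49% = 1.9564
β_P = Σ w_i β_i = 0.20×0.7596 + 0.26×0.4039 + 0.15×1.1477 + 0.17×0.5214 + 0.22×1.9564 = 0.9481
E(R_P) = R_f + β_P × MRP = 3.48% + 0.9481 × 4.31% = 7.57%

7.57%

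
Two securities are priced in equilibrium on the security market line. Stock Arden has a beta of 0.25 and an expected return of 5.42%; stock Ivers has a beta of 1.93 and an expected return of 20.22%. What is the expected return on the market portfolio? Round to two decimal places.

12.03%

Both satisfy E(R) = R_f + β·MRP, so the slope of the SML is
MRP = (20.22% − 5.42%) / (1.93 − 0.25) = 14.80% / 1.68 = 8.8095%
R_f = E(R_Arden) − β_Arden·MRP = 5.42% − 0.25 × 8.8095% = 3.2176%
E(R_m) = R_f + MRP = 3.2176% + 8.8095% = 12.03%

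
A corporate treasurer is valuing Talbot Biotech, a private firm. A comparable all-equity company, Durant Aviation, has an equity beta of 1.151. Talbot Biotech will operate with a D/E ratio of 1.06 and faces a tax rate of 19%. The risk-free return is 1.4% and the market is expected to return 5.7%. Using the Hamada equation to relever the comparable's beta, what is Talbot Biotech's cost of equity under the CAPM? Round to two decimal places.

β_L = β_U × [1 + (1 − t)(D/E)] = 1.151 × [1 + (1 − 0.19) × 1.06]
    = 1.151 × [1 + 0.81 × 1.06] = 1.151 × 1.8586 = 2.1392
MRP = 5.7% − 1.4% = 4.30%
E(R) = R_f + β_L × MRP = 1.4% + 2.1392 × 4.3% = 10.60%

10.60%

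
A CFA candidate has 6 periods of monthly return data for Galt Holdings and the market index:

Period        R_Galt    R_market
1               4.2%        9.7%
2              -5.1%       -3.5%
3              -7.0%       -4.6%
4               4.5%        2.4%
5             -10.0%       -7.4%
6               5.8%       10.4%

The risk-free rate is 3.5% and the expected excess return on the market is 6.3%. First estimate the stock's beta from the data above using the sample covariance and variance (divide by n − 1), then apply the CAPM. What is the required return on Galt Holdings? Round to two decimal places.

8.85%

Mean R_i = (4.2 − 5.1 − 7.0 + 4.5 − 10.0 + 5.8) / 6 = -1.2667%
Mean R_m = (9.7 − 3.5 − 4.6 + 2.4 − 7.4 + 10.4) / 6 = 1.1667%
Σ(R_i − R̄_i)(R_m − R̄_m) = 244.7767  ⇒  Cov = 244.7767 / 5 = 48.9553
Σ(R_m − R̄_m)² = 288.0133  ⇒  Var(R_m) = 288.0133 / 5 = 57.6027
β = Cov / Var(R_m) = 48.9553 / 57.6027 = 0.8499
E(R) = R_f + β × MRP = 3.5% + 0.8499 × 6.3% = 8.85%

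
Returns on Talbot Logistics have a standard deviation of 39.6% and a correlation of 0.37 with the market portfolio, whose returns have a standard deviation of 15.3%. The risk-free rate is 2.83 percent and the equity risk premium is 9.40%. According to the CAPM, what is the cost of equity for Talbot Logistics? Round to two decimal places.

11.83%

β = ρ × σ_i / σ_m = 0.37 × 39.6% / 15.3% = 0.9576
E(R) = 2.83% + 0.9576 × 9.40% = 11.83%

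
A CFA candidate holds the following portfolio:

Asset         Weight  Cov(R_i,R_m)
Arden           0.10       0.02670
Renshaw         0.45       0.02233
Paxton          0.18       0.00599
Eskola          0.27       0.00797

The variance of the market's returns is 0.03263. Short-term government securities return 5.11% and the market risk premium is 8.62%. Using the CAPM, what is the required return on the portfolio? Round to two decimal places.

9.32%

β_Arden = 0.02670 / 0.03263 = 0.8183
β_Renshaw = 0.02233 / 0.03263 = 0.6843
β_Paxton = 0.00599 / 0.03263 = 0.1836
β_Eskola = 0.00797 / 0.03263 = 0.2443
β_P = Σ w_i β_i = 0.10×0.8183 + 0.45×0.6843 + 0.18×0.1836 + 0.27×0.2443 = 0.4888
E(R_P) = R_f + β_P × MRP = 5.11% + 0.4888 × 8.62% = 9.32%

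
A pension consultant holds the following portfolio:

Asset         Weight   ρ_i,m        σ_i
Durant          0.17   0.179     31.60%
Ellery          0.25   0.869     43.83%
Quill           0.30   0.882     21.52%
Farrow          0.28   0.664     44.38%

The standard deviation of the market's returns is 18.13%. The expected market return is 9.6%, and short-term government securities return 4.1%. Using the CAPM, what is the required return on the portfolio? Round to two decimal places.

11.51%

β_Durant = 0.179 × 31.60% / 18.13% = 0.3120
β_Ellery = 0.869 × 43.83% / 18.13% = 2.1008
β_Quill = 0.882 × 21.52% / 18.13% = 1.0469
β_Farrow = 0.664 × 44.38% / 18.13% = 1.6254
β_P = Σ w_i β_i = 0.17×0.3120 + 0.25×2.1008 + 0.30×1.0469 + 0.28×1.6254 = 1.3474
MRP = 9.6% − 4.1% = 5.50%
E(R_P) = R_f + β_P × MRP = 4.1% + 1.3474 × 5.5% = 11.51%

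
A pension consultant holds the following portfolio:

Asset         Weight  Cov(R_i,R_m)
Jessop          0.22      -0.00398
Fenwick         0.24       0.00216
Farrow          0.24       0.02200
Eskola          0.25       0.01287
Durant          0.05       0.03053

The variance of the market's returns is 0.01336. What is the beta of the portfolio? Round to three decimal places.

0.724

β_Jessop = -0.00398 / 0.01336 = -0.2979
β_Fenwick = 0.00216 / 0.01336 = 0.1617
β_Farrow = 0.02200 / 0.01336 = 1.6467
β_Eskola = 0.01287 / 0.01336 = 0.9633
β_Durant = 0.03053 / 0.01336 = 2.2852
β_P = Σ w_i β_i = 0.22×-0.2979 + 0.24×0.1617 + 0.24×1.6467 + 0.25×0.9633 + 0.05×2.2852 = 0.7236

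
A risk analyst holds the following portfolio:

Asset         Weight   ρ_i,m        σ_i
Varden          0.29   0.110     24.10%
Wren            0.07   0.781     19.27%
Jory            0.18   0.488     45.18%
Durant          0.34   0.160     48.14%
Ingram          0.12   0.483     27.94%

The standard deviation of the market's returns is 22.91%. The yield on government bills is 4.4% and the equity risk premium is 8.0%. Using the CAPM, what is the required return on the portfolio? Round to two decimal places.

7.90%

β_Varden = 0.110 × 24.10% / 22.91% = 0.1157
β_Wren = 0.781 × 19.27% / 22.91% = 0.6569
β_Jory = 0.488 × 45.18% / 22.91% = 0.9624
β_Durant = 0.160 × 48.14% / 22.91% = 0.3362
β_Ingram = 0.483 × 27.94% / 22.91% = 0.5890
β_P = Σ w_i β_i = 0.29×0.1157 + 0.07×0.6569 + 0.18×0.9624 + 0.34×0.3362 + 0.12×0.5890 = 0.4378
E(R_P) = R_f + β_P × MRP = 4.4% + 0.4378 × 8.0% = 7.90%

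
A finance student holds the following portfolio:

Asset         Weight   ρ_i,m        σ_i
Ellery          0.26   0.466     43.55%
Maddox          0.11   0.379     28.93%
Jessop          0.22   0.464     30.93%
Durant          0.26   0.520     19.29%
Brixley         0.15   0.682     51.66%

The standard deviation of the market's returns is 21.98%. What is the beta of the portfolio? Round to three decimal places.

β_Ellery = 0.466 × 43.55% / 21.98% = 0.9233
β_Maddox = 0.379 × 28.93% / 21.98% = 0.4988
β_Jessop = 0.464 × 30.93% / 21.98% = 0.6529
β_Durant = 0.520 × 19.29% / 21.98% = 0.4564
β_Brixley = 0.682 × 51.66% / 21.98% = 1.6029
β_P = Σ w_i β_i = 0.26×0.9233 + 0.11×0.4988 + 0.22×0.6529 + 0.26×0.4564 + 0.15×1.6029 = 0.7977

0.798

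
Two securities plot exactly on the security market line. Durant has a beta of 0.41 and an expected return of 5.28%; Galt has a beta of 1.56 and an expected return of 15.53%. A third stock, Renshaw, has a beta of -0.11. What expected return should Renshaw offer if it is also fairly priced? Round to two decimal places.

0.65%

MRP (SML slope) = (15.53% − 5.28%) / (1.56 − 0.41) = 10.25% / 1.15 = 8.9130%
R_f (intercept) = 5.28% − 0.41 × 8.9130% = 1.6257%
E(R_Renshaw) = R_f + β × MRP = 1.6257% + -0.11 × 8.9130% = 0.65%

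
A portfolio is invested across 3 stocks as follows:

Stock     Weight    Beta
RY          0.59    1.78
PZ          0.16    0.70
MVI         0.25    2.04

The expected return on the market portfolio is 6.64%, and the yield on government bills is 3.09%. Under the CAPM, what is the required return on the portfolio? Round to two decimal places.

β_P = Σ w_i β_i = 0.59×1.78 + 0.16×0.70 + 0.25×2.04 = 1.6722
MRP = 6.64% − 3.09% = 3.55%
E(R_P) = R_f + β_P × MRP = 3.09% + 1.6722 × 3.55% = 9.03%

9.03%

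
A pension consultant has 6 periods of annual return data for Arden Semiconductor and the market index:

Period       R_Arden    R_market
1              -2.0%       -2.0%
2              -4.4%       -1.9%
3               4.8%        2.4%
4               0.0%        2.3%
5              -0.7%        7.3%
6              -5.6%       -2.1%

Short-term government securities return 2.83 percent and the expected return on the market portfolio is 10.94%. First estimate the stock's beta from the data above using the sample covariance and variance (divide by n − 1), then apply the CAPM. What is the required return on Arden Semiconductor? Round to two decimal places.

7.26%

Mean R_i = (-2.0 − 4.4 + 4.8 + 0.0 − 0.7 − 5.6) / 6 = -1.3167%
Mean R_m = (-2.0 − 1.9 + 2.4 + 2.3 + 7.3 − 2.1) / 6 = 1.0000%
Σ(R_i − R̄_i)(R_m − R̄_m) = 38.4300  ⇒  Cov = 38.4300 / 5 = 7.6860
Σ(R_m − R̄_m)² = 70.3600  ⇒  Var(R_m) = 70.3600 / 5 = 14.0720
β = Cov / Var(R_m) = 7.6860 / 14.0720 = 0.5462
MRP = 10.94% − 2.83% = 8.11%
E(R) = R_f + β × MRP = 2.83% + 0.5462 × 8.11% = 7.26%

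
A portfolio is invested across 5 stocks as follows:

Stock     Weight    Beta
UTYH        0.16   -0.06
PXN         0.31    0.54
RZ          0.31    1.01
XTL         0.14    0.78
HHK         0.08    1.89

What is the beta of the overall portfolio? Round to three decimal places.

β_P = Σ w_i β_i = 0.16×-0.06 + 0.31×0.54 + 0.31×1.01 + 0.14×0.78 + 0.08×1.89 = 0.7313

0.731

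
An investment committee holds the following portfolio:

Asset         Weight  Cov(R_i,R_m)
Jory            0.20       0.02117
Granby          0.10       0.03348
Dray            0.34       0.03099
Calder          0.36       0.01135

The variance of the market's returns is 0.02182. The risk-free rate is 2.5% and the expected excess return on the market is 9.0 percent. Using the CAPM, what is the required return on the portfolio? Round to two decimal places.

11.66%

β_Jory = 0.02117 / 0.02182 = 0.9702
β_Granby = 0.03348 / 0.02182 = 1.5344
β_Dray = 0.03099 / 0.02182 = 1.4203
β_Calder = 0.01135 / 0.02182 = 0.5202
β_P = Σ w_i β_i = 0.20×0.9702 + 0.10×1.5344 + 0.34×1.4203 + 0.36×0.5202 = 1.0177
E(R_P) = R_f + β_P × MRP = 2.5% + 1.0177 × 9.0% = 11.66%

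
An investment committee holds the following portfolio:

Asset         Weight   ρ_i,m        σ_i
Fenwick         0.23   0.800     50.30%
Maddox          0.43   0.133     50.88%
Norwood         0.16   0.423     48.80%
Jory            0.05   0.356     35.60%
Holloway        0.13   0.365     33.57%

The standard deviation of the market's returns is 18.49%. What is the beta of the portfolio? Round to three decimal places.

0.957

β_Fenwick = 0.800 × 50.30% / 18.49% = 2.1763
β_Maddox = 0.133 × 50.88% / 18.49% = 0.3660
β_Norwood = 0.423 × 48.80% / 18.49% = 1.1164
β_Jory = 0.356 × 35.60% / 18.49% = 0.6854
β_Holloway = 0.365 × 33.57% / 18.49% = 0.6627
β_P = Σ w_i β_i = 0.23×2.1763 + 0.43×0.3660 + 0.16×1.1164 + 0.05×0.6854 + 0.13×0.6627 = 0.9570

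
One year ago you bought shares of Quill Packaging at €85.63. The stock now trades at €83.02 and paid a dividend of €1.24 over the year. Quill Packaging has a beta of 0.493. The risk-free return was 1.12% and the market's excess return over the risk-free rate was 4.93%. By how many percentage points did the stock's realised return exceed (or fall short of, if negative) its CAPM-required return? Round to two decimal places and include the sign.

-5.15%

Realised HPR = (P1 + D1 − P0) / P0 = (83.02 + 1.24 − 85.63) / 85.63 = -1.37 / 85.63 = -1.5999%
CAPM required = R_f + β·MRP = 1.12% + 0.493 × 4.93% = 3.55049%
α = realised − required = -1.5999% − 3.55049% = -5.15%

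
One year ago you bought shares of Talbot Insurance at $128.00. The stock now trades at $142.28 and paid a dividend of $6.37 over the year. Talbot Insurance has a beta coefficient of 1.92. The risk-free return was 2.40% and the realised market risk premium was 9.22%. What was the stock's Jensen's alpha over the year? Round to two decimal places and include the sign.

Realised HPR = (P1 + D1 − P0) / P0 = (142.28 + 6.37 − 128.00) / 128.00 = 20.65 / 128.00 = 16.1328%
CAPM required = R_f + β·MRP = 2.40% + 1.92 × 9.22% = 20.1024%
α = realised − required = 16.1328% − 20.1024% = -3.97%

-3.97%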